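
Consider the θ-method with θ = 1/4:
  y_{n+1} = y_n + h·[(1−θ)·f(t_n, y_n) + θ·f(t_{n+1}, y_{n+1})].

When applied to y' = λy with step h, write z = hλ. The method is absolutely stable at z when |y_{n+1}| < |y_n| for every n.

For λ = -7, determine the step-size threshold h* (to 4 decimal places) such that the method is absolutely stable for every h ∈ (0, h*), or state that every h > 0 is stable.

With y'=λy (z=hλ):
  y_{n+1} = y_n + z·[3/4·y_n + 1/4·y_{n+1}] ⇒ (1 − 1/4z)y_{n+1} = (1 + 3/4z)y_n
  Hence R(z) = (1 + 3/4z)/(1 − 1/4z).

Solve |R(x)|<1 on ℝ⁻.
x=-0.72: |R|=0.3898
R=−1: 1+3/4x = −1+1/4x ⇒ -1/2x=2 ⇒ x=2/(-1/2)=-4.0000
Confirm numerically:
  x=-3.447: |R|=0.85148 <1
  x=-2.469: |R|=0.52667 <1
  x=-1.915: |R|=0.29501 <1
  x=-4.464: |R|=1.10964 >1
  x=-4.134: |R|=1.03295 >1
Interval (-4.0000, 0).

(-4.0000,0); λ=-7 ⇒ h* = (4)/7 = 0.5714.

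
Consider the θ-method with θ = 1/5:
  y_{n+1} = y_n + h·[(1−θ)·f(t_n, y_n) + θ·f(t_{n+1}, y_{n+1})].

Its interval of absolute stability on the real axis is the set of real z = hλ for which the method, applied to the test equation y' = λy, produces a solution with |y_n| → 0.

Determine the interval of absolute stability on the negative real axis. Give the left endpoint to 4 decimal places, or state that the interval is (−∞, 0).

With y'=λy (z=hλ):
  y_{n+1} = y_n + z·[4/5·y_n + 1/5·y_{n+1}] ⇒ (1 − 1/5z)y_{n+1} = (1 + 4/5z)y_n
  R(z) = (1 + 4/5z)/(1 − 1/5z).

Boundary: |R(x)|=1, x<0.
x=-1.62: |R|=0.2236
R=−1: 1+4/5x = −1+1/5x ⇒ -3/5x=2 ⇒ x=2/(-3/5)=-3.3333
Confirm numerically:
  x=-2.935: |R|=0.84940 <1
  x=-2.428: |R|=0.63436 <1
  x=-2.005: |R|=0.43112 <1
  x=-3.871: |R|=1.18183 >1
  x=-3.767: |R|=1.14840 >1
  x=-3.546: |R|=1.07465 >1
Interval (-3.3333, 0).

z∈(-3.3333,0).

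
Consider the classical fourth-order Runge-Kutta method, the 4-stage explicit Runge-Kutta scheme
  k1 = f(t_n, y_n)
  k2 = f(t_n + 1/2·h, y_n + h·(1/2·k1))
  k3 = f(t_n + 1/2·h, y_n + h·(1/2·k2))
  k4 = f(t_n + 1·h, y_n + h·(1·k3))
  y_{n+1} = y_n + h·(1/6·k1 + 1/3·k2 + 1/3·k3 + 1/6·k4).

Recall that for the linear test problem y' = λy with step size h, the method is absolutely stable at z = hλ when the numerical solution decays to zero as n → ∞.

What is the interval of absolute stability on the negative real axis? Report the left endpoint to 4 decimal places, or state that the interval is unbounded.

(-2.7853, 0).

On y'=λy, z=hλ:
  order 4, 4-stage ⇒ R(z)=1+z+z^2/2+z^3/6+z^4/24
  (e.g. R(-1.68)=0.27284, |R|=0.27284)

Find x<0 with |R(x)|<1.
x=-1.68: |R|=0.2728
|R(-3.06)|=1.4996 |R(-2)|=0.3333 |R(-1.82)|=0.2886
Bisect:
  x_lo=-3.2400 |R|=1.9318  x_hi=-0.1866 |R|=0.8298
  mid=-1.71330 |R|=0.27522 →hi
  mid=-2.47665 |R|=0.62602 →hi
  mid=-2.85833 |R|=1.11582 →lo
  mid=-2.66749 |R|=0.83644 →hi
  mid=-2.76291 |R|=0.96678 →hi
  mid=-2.81062 |R|=1.03886 →lo
  mid=-2.78677 |R|=1.00222 →lo
  mid=-2.77484 |R|=0.98435 →hi
  mid=-2.78080 |R|=0.99325 →hi
  mid=-2.78378 |R|=0.99773 →hi
  ...
  [-2.78546,-2.78528] ⇒ x*=-2.7853
Stable set (-2.7853, 0).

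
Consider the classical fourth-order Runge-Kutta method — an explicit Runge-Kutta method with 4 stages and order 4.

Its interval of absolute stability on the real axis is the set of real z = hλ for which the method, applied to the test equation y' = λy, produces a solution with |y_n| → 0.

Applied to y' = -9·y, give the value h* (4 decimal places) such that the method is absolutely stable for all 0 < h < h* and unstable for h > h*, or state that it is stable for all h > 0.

(-2.7853,0); λ=-9 ⇒ h* = 0.3095.

On y'=λy, z=hλ:
  order 4, 4-stage ⇒ R(z)=1+z+z^2/2+z^3/6+z^4/24
  (e.g. R(-1.58)=0.27048, |R|=0.27048)

Find x<0 with |R(x)|<1.
x=-1.58: |R|=0.2705
|R(-3.07)|=1.5212 |R(-1.12)|=0.3386 |R(-0.51)|=0.6008
Bisect:
  x_lo=-3.2520 |R|=1.9639  x_hi=-0.1431 |R|=0.8667
  mid=-1.69757 |R|=0.27399 →hi
  mid=-2.47479 |R|=0.62427 →hi
  mid=-2.86340 |R|=1.12429 →lo
  mid=-2.66910 |R|=0.83849 →hi
  mid=-2.76625 |R|=0.97167 →hi
  mid=-2.81483 |R|=1.04545 →lo
  mid=-2.79054 |R|=1.00794 →lo
  ...
  [-2.78542,-2.78523] ⇒ x*=-2.7853
Interval (-2.7853, 0).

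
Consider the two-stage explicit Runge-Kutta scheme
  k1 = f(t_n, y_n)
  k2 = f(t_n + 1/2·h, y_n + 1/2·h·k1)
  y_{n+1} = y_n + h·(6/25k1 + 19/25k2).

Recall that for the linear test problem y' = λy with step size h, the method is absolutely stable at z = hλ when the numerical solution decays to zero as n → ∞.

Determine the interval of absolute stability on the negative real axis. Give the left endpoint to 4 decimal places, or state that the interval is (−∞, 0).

z∈(-2.6316,0).

With y'=λy (z=hλ):
  k1=λy_n ⇒ h·k1=z·y_n;  k2=λ(1+1/2z)y_n ⇒ h·k2=z(1+1/2z)y_n
  y_{n+1}/y_n = 1 + 6/25z + 19/25z(1+1/2z) = 1 + z + 19/50z²
  so R(z) = 1 + z + 19/50z².

Find x<0 with |R(x)|<1.
x=-1.1: |R|=0.3598
R=1: x+19/50x²=0 ⇒ x=−50/19=-2.6316; min R=1−1/(4·19/50)=0.3421>−1
Confirm numerically:
  x=-1.952: |R|=0.49592 <1
  x=-1.620: |R|=0.37727 <1
  x=-1.468: |R|=0.35091 <1
  x=-1.346: |R|=0.34245 <1
  x=-2.783: |R|=1.16013 >1
  x=-2.655: |R|=1.02363 >1
Interval (-2.6316, 0).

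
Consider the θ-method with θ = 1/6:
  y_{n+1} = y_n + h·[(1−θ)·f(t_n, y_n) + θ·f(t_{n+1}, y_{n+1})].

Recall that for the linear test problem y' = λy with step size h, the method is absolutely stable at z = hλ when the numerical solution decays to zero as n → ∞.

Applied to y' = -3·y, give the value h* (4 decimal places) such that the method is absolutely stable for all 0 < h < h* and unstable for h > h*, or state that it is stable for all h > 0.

(-3.0000,0); λ=-3 ⇒ h* = (3)/3 = 1.0000.

On y'=λy, z=hλ:
  y_{n+1} = y_n + z·[5/6·y_n + 1/6·y_{n+1}] ⇒ (1 − 1/6z)y_{n+1} = (1 + 5/6z)y_n
  R(z) = (1 + 5/6z)/(1 − 1/6z).

Need |R(x)|<1, x<0.
x=-1.44: |R|=0.1613
R=−1: 1+5/6x = −1+1/6x ⇒ -2/3x=2 ⇒ x=2/(-2/3)=-3.0000
Confirm numerically:
  x=-2.484: |R|=0.75672 <1
  x=-2.014: |R|=0.50786 <1
  x=-1.752: |R|=0.35604 <1
  x=-3.561: |R|=1.23470 >1
  x=-3.277: |R|=1.11944 >1
  x=-3.208: |R|=1.09036 >1
Stable set (-3.0000, 0).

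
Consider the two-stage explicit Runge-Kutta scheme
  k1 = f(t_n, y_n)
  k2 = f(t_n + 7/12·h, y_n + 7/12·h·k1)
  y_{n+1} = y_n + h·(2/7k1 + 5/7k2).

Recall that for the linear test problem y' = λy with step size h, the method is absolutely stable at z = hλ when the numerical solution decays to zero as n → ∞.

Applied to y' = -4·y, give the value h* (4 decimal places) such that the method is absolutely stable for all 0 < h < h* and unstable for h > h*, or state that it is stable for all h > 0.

(-2.4000,0); λ=-4 ⇒ h* = (12/5)/4 = 0.6000.

Test eqn y'=λy, z=hλ:
  k1=λy_n ⇒ h·k1=z·y_n;  k2=λ(1+7/12z)y_n ⇒ h·k2=z(1+7/12z)y_n
  y_{n+1}/y_n = 1 + 2/7z + 5/7z(1+7/12z) = 1 + z + 5/12z²
  R(z) = 1 + z + 5/12z².

Need |R(x)|<1, x<0.
x=-1.52: |R|=0.4427
R=1: x+5/12x²=0 ⇒ x=−12/5=-2.4000; min R=1−1/(4·5/12)=0.4000>−1
Confirm numerically:
  x=-2.091: |R|=0.73078 <1
  x=-1.670: |R|=0.49204 <1
  x=-1.392: |R|=0.41536 <1
  x=-2.994: |R|=1.74102 >1
  x=-2.968: |R|=1.70243 >1
Interval (-2.4000, 0).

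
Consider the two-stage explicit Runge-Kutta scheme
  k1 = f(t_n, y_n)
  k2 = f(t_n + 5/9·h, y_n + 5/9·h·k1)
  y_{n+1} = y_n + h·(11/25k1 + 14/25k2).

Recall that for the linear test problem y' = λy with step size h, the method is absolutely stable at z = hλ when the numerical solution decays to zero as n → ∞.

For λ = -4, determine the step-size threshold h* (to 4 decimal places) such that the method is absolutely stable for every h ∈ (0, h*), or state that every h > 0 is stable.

(-3.2143,0); λ=-4 ⇒ h* = (45/14)/4 = 0.8036.

Test eqn y'=λy, z=hλ:
  k1=λy_n ⇒ h·k1=z·y_n;  k2=λ(1+5/9z)y_n ⇒ h·k2=z(1+5/9z)y_n
  y_{n+1}/y_n = 1 + 11/25z + 14/25z(1+5/9z) = 1 + z + 14/45z²
  ⇒ R(z) = 1 + z + 14/45z².

Need |R(x)|<1, x<0.
x=-0.99: |R|=0.3149
R=1: x+14/45x²=0 ⇒ x=−45/14=-3.2143; min R=1−1/(4·14/45)=0.1964>−1
Confirm numerically:
  x=-2.621: |R|=0.51622 <1
  x=-1.897: |R|=0.22257 <1
  x=-1.495: |R|=0.20034 <1
  x=-3.602: |R|=1.43448 >1
  x=-3.435: |R|=1.23587 >1
  x=-3.261: |R|=1.04739 >1
Stable set (-3.2143, 0).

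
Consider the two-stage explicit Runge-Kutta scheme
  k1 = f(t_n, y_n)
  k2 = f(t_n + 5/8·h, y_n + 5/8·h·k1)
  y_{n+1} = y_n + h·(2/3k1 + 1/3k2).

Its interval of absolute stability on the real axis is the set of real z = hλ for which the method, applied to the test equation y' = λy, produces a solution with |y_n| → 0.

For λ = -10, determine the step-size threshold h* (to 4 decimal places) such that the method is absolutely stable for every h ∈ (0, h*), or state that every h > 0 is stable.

(-4.8000,0); λ=-10 ⇒ h* = (24/5)/10 = 0.4800.

Set f=λy, z=hλ:
  k1=λy_n ⇒ h·k1=z·y_n;  k2=λ(1+5/8z)y_n ⇒ h·k2=z(1+5/8z)y_n
  y_{n+1}/y_n = 1 + 2/3z + 1/3z(1+5/8z) = 1 + z + 5/24z²
  ⇒ R(z) = 1 + z + 5/24z².

Need |R(x)|<1, x<0.
x=-0.41: |R|=0.6250
R=1: x+5/24x²=0 ⇒ x=−24/5=-4.8000; min R=1−1/(4·5/24)=-0.2000>−1
Confirm numerically:
  x=-4.507: |R|=0.72489 <1
  x=-2.869: |R|=0.15417 <1
  x=-2.856: |R|=0.15668 <1
  x=-2.731: |R|=0.17717 <1
  x=-5.332: |R|=1.59096 >1
  x=-5.302: |R|=1.55450 >1
  x=-4.989: |R|=1.19644 >1
So |R|<1 on (-4.8000, 0).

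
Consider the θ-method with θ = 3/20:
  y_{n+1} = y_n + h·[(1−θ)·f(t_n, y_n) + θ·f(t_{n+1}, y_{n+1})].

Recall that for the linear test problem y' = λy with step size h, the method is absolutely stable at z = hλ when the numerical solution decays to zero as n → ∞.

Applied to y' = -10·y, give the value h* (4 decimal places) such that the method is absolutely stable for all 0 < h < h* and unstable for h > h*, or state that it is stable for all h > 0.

Test eqn y'=λy, z=hλ:
  y_{n+1} = y_n + z·[17/20·y_n + 3/20·y_{n+1}] ⇒ (1 − 3/20z)y_{n+1} = (1 + 17/20z)y_n
  Hence R(z) = (1 + 17/20z)/(1 − 3/20z).

Find x<0 with |R(x)|<1.
x=-1.4: |R|=0.1570
R=−1: 1+17/20x = −1+3/20x ⇒ -7/10x=2 ⇒ x=2/(-7/10)=-2.8571
Confirm numerically:
  x=-2.484: |R|=0.80970 <1
  x=-1.906: |R|=0.48223 <1
  x=-1.667: |R|=0.33355 <1
  x=-1.409: |R|=0.16317 <1
  x=-3.374: |R|=1.24022 >1
  x=-3.265: |R|=1.19164 >1
  x=-3.076: |R|=1.10483 >1
Stable set (-2.8571, 0).

(-2.8571,0); λ=-10 ⇒ h* = (20/7)/10 = 0.2857.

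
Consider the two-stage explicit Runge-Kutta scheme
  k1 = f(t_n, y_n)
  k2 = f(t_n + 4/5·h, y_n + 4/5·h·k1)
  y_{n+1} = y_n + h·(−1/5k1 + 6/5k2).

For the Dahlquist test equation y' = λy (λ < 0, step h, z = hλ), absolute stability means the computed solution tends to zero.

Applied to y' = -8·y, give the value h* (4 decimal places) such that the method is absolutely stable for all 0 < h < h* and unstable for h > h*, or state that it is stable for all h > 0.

On y'=λy, z=hλ:
  k1=λy_n ⇒ h·k1=z·y_n;  k2=λ(1+4/5z)y_n ⇒ h·k2=z(1+4/5z)y_n
  y_{n+1}/y_n = 1 − 1/5z + 6/5z(1+4/5z) = 1 + z + 24/25z²
  ⇒ R(z) = 1 + z + 24/25z².

Need |R(x)|<1, x<0.
x=-1.71: |R|=2.0971
R=1: x+24/25x²=0 ⇒ x=−25/24=-1.0417; min R=1−1/(4·24/25)=0.7396>−1
Confirm numerically:
  x=-1.002: |R|=0.96184 <1
  x=-0.901: |R|=0.87833 <1
  x=-0.873: |R|=0.85864 <1
  x=-0.819: |R|=0.82493 <1
  x=-1.349: |R|=1.39801 >1
  x=-1.206: |R|=1.19026 >1
Stable set (-1.0417, 0).

(-1.0417,0); λ=-8 ⇒ h* = (25/24)/8 = 0.1302.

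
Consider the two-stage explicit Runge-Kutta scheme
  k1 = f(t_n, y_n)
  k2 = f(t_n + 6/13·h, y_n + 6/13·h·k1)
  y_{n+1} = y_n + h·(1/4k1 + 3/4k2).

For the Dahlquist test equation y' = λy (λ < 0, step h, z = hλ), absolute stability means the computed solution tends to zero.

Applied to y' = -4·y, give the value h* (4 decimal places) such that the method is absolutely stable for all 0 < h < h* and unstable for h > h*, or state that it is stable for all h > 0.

(-2.8889,0); λ=-4 ⇒ h* = (26/9)/4 = 0.7222.

On y'=λy, z=hλ:
  k1=λy_n ⇒ h·k1=z·y_n;  k2=λ(1+6/13z)y_n ⇒ h·k2=z(1+6/13z)y_n
  y_{n+1}/y_n = 1 + 1/4z + 3/4z(1+6/13z) = 1 + z + 9/26z²
  R(z) = 1 + z + 9/26z².

Find x<0 with |R(x)|<1.
x=-1.18: |R|=0.3020
R=1: x+9/26x²=0 ⇒ x=−26/9=-2.8889; min R=1−1/(4·9/26)=0.2778>−1
Confirm numerically:
  x=-2.855: |R|=0.96651 <1
  x=-2.761: |R|=0.87777 <1
  x=-2.728: |R|=0.84807 <1
  x=-2.664: |R|=0.79262 <1
  x=-3.036: |R|=1.15460 >1
  x=-3.030: |R|=1.14800 >1
Stable set (-2.8889, 0).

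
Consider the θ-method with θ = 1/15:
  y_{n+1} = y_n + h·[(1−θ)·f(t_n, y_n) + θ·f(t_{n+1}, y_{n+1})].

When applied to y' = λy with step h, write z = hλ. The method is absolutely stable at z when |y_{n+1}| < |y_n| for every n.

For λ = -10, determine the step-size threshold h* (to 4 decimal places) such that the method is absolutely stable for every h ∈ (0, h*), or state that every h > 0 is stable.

On y'=λy, z=hλ:
  y_{n+1} = y_n + z·[14/15·y_n + 1/15·y_{n+1}] ⇒ (1 − 1/15z)y_{n+1} = (1 + 14/15z)y_n
  Hence R(z) = (1 + 14/15z)/(1 − 1/15z).

Need |R(x)|<1, x<0.
x=-0.85: |R|=0.1956
R=−1: 1+14/15x = −1+1/15x ⇒ -13/15x=2 ⇒ x=2/(-13/15)=-2.3077
Confirm numerically:
  x=-2.255: |R|=0.96030 <1
  x=-1.515: |R|=0.37602 <1
  x=-1.441: |R|=0.31470 <1
  x=-1.286: |R|=0.18445 <1
  x=-2.724: |R|=1.30535 >1
  x=-2.644: |R|=1.24779 >1
  x=-2.631: |R|=1.23839 >1
Stable set (-2.3077, 0).

(-2.3077,0); λ=-10 ⇒ h* = (30/13)/10 = 0.2308.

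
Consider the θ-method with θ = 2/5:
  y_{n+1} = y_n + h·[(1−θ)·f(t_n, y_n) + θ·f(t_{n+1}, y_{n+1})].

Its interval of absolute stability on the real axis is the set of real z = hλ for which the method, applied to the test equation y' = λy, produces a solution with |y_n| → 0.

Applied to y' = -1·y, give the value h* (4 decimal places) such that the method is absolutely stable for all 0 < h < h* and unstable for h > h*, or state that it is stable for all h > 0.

(-10.0000,0); λ=-1 ⇒ h* = (10)/1 = 10.0000.

With y'=λy (z=hλ):
  y_{n+1} = y_n + z·[3/5·y_n + 2/5·y_{n+1}] ⇒ (1 − 2/5z)y_{n+1} = (1 + 3/5z)y_n
  Hence R(z) = (1 + 3/5z)/(1 − 2/5z).

Need |R(x)|<1, x<0.
x=-1.6: |R|=0.0244
R=−1: 1+3/5x = −1+2/5x ⇒ -1/5x=2 ⇒ x=2/(-1/5)=-10.0000
Confirm numerically:
  x=-9.096: |R|=0.96102 <1
  x=-5.418: |R|=0.71066 <1
  x=-4.699: |R|=0.63182 <1
  x=-4.248: |R|=0.57380 <1
  x=-10.424: |R|=1.01640 >1
  x=-10.247: |R|=1.00969 >1
Interval (-10.0000, 0).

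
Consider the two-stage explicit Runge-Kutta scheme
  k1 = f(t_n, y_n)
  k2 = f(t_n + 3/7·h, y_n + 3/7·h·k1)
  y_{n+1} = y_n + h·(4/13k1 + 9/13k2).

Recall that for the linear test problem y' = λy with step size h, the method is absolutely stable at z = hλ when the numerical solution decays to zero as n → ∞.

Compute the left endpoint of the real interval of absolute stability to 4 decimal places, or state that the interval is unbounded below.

z* = -3.3704.

With y'=λy (z=hλ):
  k1=λy_n ⇒ h·k1=z·y_n;  k2=λ(1+3/7z)y_n ⇒ h·k2=z(1+3/7z)y_n
  y_{n+1}/y_n = 1 + 4/13z + 9/13z(1+3/7z) = 1 + z + 27/91z²
  Hence R(z) = 1 + z + 27/91z².

Solve |R(x)|<1 on ℝ⁻.
x=-0.91: |R|=0.3357
R=1: x+27/91x²=0 ⇒ x=−91/27=-3.3704; min R=1−1/(4·27/91)=0.1574>−1
Confirm numerically:
  x=-2.675: |R|=0.44810 <1
  x=-1.881: |R|=0.16878 <1
  x=-1.853: |R|=0.16576 <1
  x=-1.650: |R|=0.15777 <1
  x=-3.866: |R|=1.56851 >1
  x=-3.737: |R|=1.40651 >1
Stable set (-3.3704, 0).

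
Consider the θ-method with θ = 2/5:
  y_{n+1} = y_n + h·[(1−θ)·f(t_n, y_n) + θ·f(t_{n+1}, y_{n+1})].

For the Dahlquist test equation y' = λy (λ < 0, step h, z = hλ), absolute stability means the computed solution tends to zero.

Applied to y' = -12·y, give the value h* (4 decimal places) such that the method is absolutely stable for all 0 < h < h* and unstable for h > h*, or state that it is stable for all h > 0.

Set f=λy, z=hλ:
  y_{n+1} = y_n + z·[3/5·y_n + 2/5·y_{n+1}] ⇒ (1 − 2/5z)y_{n+1} = (1 + 3/5z)y_n
  so R(z) = (1 + 3/5z)/(1 − 2/5z).

Solve |R(x)|<1 on ℝ⁻.
x=-0.72: |R|=0.4410
R=−1: 1+3/5x = −1+2/5x ⇒ -1/5x=2 ⇒ x=2/(-1/5)=-10.0000
Confirm numerically:
  x=-8.520: |R|=0.93285 <1
  x=-7.830: |R|=0.89497 <1
  x=-5.088: |R|=0.67633 <1
  x=-10.504: |R|=1.01938 >1
  x=-10.097: |R|=1.00385 >1
Interval (-10.0000, 0).

(-10.0000,0); λ=-12 ⇒ h* = (10)/12 = 0.8333.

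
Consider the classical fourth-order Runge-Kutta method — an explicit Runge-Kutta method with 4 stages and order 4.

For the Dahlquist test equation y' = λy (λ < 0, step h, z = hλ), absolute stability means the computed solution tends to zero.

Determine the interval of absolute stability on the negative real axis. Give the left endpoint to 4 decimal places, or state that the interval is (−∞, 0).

Test eqn y'=λy, z=hλ:
  order 4, 4-stage ⇒ R(z)=1+z+z^2/2+z^3/6+z^4/24
  (e.g. R(-0.81)=0.44741, |R|=0.44741)

Solve |R(x)|<1 on ℝ⁻.
x=-0.81: |R|=0.4474
|R(-3.09)|=1.5654 |R(-2.83)|=1.0695 |R(-2.03)|=0.3438
Bisect:
  x_lo=-3.2697 |R|=2.0120  x_hi=-0.2892 |R|=0.7489
  mid=-1.77943 |R|=0.28245 →hi
  mid=-2.52455 |R|=0.67297 →hi
  mid=-2.89710 |R|=1.18208 →lo
  mid=-2.71082 |R|=0.89341 →hi
  mid=-2.80396 |R|=1.02852 →lo
  mid=-2.75739 |R|=0.95875 →hi
  mid=-2.78068 |R|=0.99307 →hi
  mid=-2.79232 |R|=1.01065 →lo
  mid=-2.78650 |R|=1.00182 →lo
  mid=-2.78359 |R|=0.99743 →hi
  ...
  [-2.78541,-2.78523] ⇒ x*=-2.7853
Interval (-2.7853, 0).

(-2.7853, 0).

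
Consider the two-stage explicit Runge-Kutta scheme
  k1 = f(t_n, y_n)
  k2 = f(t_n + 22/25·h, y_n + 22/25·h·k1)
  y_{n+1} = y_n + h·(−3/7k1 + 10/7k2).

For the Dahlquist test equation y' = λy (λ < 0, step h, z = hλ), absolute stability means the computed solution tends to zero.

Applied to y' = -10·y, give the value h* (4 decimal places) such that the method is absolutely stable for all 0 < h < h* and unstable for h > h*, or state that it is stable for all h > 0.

(-0.7955,0); λ=-10 ⇒ h* = (35/44)/10 = 0.0795.

On y'=λy, z=hλ:
  k1=λy_n ⇒ h·k1=z·y_n;  k2=λ(1+22/25z)y_n ⇒ h·k2=z(1+22/25z)y_n
  y_{n+1}/y_n = 1 − 3/7z + 10/7z(1+22/25z) = 1 + z + 44/35z²
  Hence R(z) = 1 + z + 44/35z².

Find x<0 with |R(x)|<1.
x=-1.32: |R|=1.8704
R=1: x+44/35x²=0 ⇒ x=−35/44=-0.7955; min R=1−1/(4·44/35)=0.8011>−1
Confirm numerically:
  x=-0.515: |R|=0.81843 <1
  x=-0.501: |R|=0.81454 <1
  x=-0.337: |R|=0.80577 <1
  x=-1.317: |R|=1.86350 >1
  x=-1.071: |R|=1.37099 >1
Stable set (-0.7955, 0).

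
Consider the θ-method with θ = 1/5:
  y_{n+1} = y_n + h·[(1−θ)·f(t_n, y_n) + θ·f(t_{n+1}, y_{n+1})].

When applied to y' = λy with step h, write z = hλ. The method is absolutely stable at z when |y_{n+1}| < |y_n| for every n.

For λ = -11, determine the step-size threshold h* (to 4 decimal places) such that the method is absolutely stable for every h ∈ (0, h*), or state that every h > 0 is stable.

(-3.3333,0); λ=-11 ⇒ h* = (10/3)/11 = 0.3030.

With y'=λy (z=hλ):
  y_{n+1} = y_n + z·[4/5·y_n + 1/5·y_{n+1}] ⇒ (1 − 1/5z)y_{n+1} = (1 + 4/5z)y_n
  Hence R(z) = (1 + 4/5z)/(1 − 1/5z).

Boundary: |R(x)|=1, x<0.
x=-1.78: |R|=0.3127
R=−1: 1+4/5x = −1+1/5x ⇒ -3/5x=2 ⇒ x=2/(-3/5)=-3.3333
Confirm numerically:
  x=-2.895: |R|=0.83344 <1
  x=-2.683: |R|=0.74606 <1
  x=-2.428: |R|=0.63436 <1
  x=-1.620: |R|=0.22356 <1
  x=-3.846: |R|=1.17386 >1
  x=-3.779: |R|=1.15230 >1
  x=-3.437: |R|=1.03686 >1
Stable set (-3.3333, 0).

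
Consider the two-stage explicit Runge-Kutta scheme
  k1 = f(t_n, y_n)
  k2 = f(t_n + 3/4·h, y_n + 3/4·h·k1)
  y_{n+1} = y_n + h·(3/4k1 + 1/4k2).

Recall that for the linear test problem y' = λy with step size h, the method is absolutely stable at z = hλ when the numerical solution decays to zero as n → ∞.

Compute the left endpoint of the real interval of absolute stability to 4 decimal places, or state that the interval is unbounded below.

z* = -5.3333.

Set f=λy, z=hλ:
  k1=λy_n ⇒ h·k1=z·y_n;  k2=λ(1+3/4z)y_n ⇒ h·k2=z(1+3/4z)y_n
  y_{n+1}/y_n = 1 + 3/4z + 1/4z(1+3/4z) = 1 + z + 3/16z²
  ⇒ R(z) = 1 + z + 3/16z².

Solve |R(x)|<1 on ℝ⁻.
x=-0.99: |R|=0.1938
R=1: x+3/16x²=0 ⇒ x=−16/3=-5.3333; min R=1−1/(4·3/16)=-0.3333>−1
Confirm numerically:
  x=-5.125: |R|=0.79980 <1
  x=-3.659: |R|=0.14870 <1
  x=-2.739: |R|=0.33235 <1
  x=-2.232: |R|=0.29791 <1
  x=-5.828: |R|=1.54055 >1
  x=-5.767: |R|=1.46893 >1
So |R|<1 on (-5.3333, 0).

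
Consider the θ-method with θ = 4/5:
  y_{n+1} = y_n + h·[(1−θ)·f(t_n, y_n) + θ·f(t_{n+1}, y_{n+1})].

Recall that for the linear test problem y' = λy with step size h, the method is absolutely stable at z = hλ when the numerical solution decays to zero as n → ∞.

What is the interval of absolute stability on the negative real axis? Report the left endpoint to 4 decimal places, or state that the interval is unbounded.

unbounded; (−∞, 0).

On y'=λy, z=hλ:
  y_{n+1} = y_n + z·[1/5·y_n + 4/5·y_{n+1}] ⇒ (1 − 4/5z)y_{n+1} = (1 + 1/5z)y_n
  R(z) = (1 + 1/5z)/(1 − 4/5z).

Find x<0 with |R(x)|<1.
x=-0.79: |R|=0.5159
x=-2: |R|=0.2308
x=-10: |R|=0.1111
x=-100: |R|=0.2346
θ=4/5≥1/2 ⇒ |1+1/5x|<|1−4/5x| ∀x<0 ⇒ interval (−∞,0).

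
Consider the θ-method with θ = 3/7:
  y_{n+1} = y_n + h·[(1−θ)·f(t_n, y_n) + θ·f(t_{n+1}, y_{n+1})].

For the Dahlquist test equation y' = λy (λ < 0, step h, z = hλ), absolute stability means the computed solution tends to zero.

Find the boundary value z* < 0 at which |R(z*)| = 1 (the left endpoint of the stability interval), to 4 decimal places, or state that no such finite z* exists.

left endpoint -14.0000.

With y'=λy (z=hλ):
  y_{n+1} = y_n + z·[4/7·y_n + 3/7·y_{n+1}] ⇒ (1 − 3/7z)y_{n+1} = (1 + 4/7z)y_n
  Hence R(z) = (1 + 4/7z)/(1 − 3/7z).

Boundary: |R(x)|=1, x<0.
x=-1.74: |R|=0.0033
R=−1: 1+4/7x = −1+3/7x ⇒ -1/7x=2 ⇒ x=2/(-1/7)=-14.0000
Confirm numerically:
  x=-10.894: |R|=0.92173 <1
  x=-9.447: |R|=0.87117 <1
  x=-7.512: |R|=0.78034 <1
  x=-14.178: |R|=1.00359 >1
  x=-14.020: |R|=1.00041 >1
Stable set (-14.0000, 0).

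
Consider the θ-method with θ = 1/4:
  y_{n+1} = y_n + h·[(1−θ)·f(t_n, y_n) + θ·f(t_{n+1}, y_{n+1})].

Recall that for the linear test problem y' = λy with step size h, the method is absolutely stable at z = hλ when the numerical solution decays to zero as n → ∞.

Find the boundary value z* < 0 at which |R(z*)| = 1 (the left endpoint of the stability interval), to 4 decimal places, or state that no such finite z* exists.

left endpoint -4.0000.

With y'=λy (z=hλ):
  y_{n+1} = y_n + z·[3/4·y_n + 1/4·y_{n+1}] ⇒ (1 − 1/4z)y_{n+1} = (1 + 3/4z)y_n
  Hence R(z) = (1 + 3/4z)/(1 − 1/4z).

Need |R(x)|<1, x<0.
x=-0.86: |R|=0.2922
R=−1: 1+3/4x = −1+1/4x ⇒ -1/2x=2 ⇒ x=2/(-1/2)=-4.0000
Confirm numerically:
  x=-2.804: |R|=0.64844 <1
  x=-2.570: |R|=0.56469 <1
  x=-1.918: |R|=0.29638 <1
  x=-4.554: |R|=1.12953 >1
  x=-4.424: |R|=1.10066 >1
  x=-4.022: |R|=1.00548 >1
So |R|<1 on (-4.0000, 0).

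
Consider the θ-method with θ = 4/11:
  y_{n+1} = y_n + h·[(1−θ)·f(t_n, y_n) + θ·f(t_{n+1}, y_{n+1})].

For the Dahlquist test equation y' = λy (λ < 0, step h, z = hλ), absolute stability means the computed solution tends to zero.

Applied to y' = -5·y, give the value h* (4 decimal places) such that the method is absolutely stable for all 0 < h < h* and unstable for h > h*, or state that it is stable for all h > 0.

On y'=λy, z=hλ:
  y_{n+1} = y_n + z·[7/11·y_n + 4/11·y_{n+1}] ⇒ (1 − 4/11z)y_{n+1} = (1 + 7/11z)y_n
  ⇒ R(z) = (1 + 7/11z)/(1 − 4/11z).

Boundary: |R(x)|=1, x<0.
x=-0.88: |R|=0.3333
R=−1: 1+7/11x = −1+4/11x ⇒ -3/11x=2 ⇒ x=2/(-3/11)=-7.3333
Confirm numerically:
  x=-6.940: |R|=0.96956 <1
  x=-6.618: |R|=0.94273 <1
  x=-4.484: |R|=0.70459 <1
  x=-3.049: |R|=0.44590 <1
  x=-7.687: |R|=1.02541 >1
  x=-7.573: |R|=1.01741 >1
  x=-7.556: |R|=1.01620 >1
So |R|<1 on (-7.3333, 0).

(-7.3333,0); λ=-5 ⇒ h* = (22/3)/5 = 1.4667.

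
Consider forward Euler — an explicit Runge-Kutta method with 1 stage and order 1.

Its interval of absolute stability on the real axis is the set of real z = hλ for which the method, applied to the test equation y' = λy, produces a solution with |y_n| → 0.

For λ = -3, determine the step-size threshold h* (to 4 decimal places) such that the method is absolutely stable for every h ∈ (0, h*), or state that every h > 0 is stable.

Set f=λy, z=hλ:
  order 1, 1-stage ⇒ R(z)=1+z
  (e.g. R(-0.58)=0.42000, |R|=0.42000)

Need |R(x)|<1, x<0.
x=-0.58: |R|=0.4200
|R(-1.34)|=0.3400 |R(-0.98)|=0.0200 |R(-0.73)|=0.2700
Bisect:
  x_lo=-2.5457 |R|=1.5457  x_hi=-0.1228 |R|=0.8772
  mid=-1.33427 |R|=0.33427 →hi
  mid=-1.93999 |R|=0.93999 →hi
  mid=-2.24285 |R|=1.24285 →lo
  mid=-2.09142 |R|=1.09142 →lo
  mid=-2.01570 |R|=1.01570 →lo
  mid=-1.97784 |R|=0.97784 →hi
  mid=-1.99677 |R|=0.99677 →hi
  mid=-2.00624 |R|=1.00624 →lo
  ...
  [-2.00003,-1.99988] ⇒ x*=-2.0000
Stable set (-2.0000, 0).

(-2.0000,0); λ=-3 ⇒ h* = 0.6667.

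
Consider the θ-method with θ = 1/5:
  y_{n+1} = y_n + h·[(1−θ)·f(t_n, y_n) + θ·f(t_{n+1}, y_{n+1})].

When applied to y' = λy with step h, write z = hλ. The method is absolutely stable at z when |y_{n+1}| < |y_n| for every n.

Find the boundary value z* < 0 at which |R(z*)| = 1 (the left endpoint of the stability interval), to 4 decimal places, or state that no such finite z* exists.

z* = -3.3333.

Test eqn y'=λy, z=hλ:
  y_{n+1} = y_n + z·[4/5·y_n + 1/5·y_{n+1}] ⇒ (1 − 1/5z)y_{n+1} = (1 + 4/5z)y_n
  Hence R(z) = (1 + 4/5z)/(1 − 1/5z).

Boundary: |R(x)|=1, x<0.
x=-1.65: |R|=0.2406
R=−1: 1+4/5x = −1+1/5x ⇒ -3/5x=2 ⇒ x=2/(-3/5)=-3.3333
Confirm numerically:
  x=-3.243: |R|=0.96712 <1
  x=-3.020: |R|=0.88279 <1
  x=-2.486: |R|=0.66043 <1
  x=-1.777: |R|=0.31105 <1
  x=-3.928: |R|=1.19982 >1
  x=-3.613: |R|=1.09741 >1
  x=-3.565: |R|=1.08114 >1
So |R|<1 on (-3.3333, 0).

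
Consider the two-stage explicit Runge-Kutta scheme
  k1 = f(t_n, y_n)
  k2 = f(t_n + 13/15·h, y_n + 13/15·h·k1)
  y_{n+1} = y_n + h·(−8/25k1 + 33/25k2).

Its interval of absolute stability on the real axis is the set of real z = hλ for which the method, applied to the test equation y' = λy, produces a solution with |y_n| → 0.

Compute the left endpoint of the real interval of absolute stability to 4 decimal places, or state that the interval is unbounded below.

On y'=λy, z=hλ:
  k1=λy_n ⇒ h·k1=z·y_n;  k2=λ(1+13/15z)y_n ⇒ h·k2=z(1+13/15z)y_n
  y_{n+1}/y_n = 1 − 8/25z + 33/25z(1+13/15z) = 1 + z + 143/125z²
  so R(z) = 1 + z + 143/125z².

Need |R(x)|<1, x<0.
x=-0.98: |R|=1.1187
R=1: x+143/125x²=0 ⇒ x=−125/143=-0.8741; min R=1−1/(4·143/125)=0.7815>−1
Confirm numerically:
  x=-0.761: |R|=0.90151 <1
  x=-0.496: |R|=0.78544 <1
  x=-0.490: |R|=0.78467 <1
  x=-1.370: |R|=1.77717 >1
  x=-1.369: |R|=1.77504 >1
  x=-1.303: |R|=1.63929 >1
So |R|<1 on (-0.8741, 0).

z* = -0.8741.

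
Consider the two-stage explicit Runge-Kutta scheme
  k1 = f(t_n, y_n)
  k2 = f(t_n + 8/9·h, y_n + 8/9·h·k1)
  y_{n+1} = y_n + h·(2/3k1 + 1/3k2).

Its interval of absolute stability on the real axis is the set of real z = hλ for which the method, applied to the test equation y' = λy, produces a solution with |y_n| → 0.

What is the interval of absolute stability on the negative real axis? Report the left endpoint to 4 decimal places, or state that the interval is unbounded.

Set f=λy, z=hλ:
  k1=λy_n ⇒ h·k1=z·y_n;  k2=λ(1+8/9z)y_n ⇒ h·k2=z(1+8/9z)y_n
  y_{n+1}/y_n = 1 + 2/3z + 1/3z(1+8/9z) = 1 + z + 8/27z²
  ⇒ R(z) = 1 + z + 8/27z².

Find x<0 with |R(x)|<1.
x=-1.14: |R|=0.2451
R=1: x+8/27x²=0 ⇒ x=−27/8=-3.3750; min R=1−1/(4·8/27)=0.1562>−1
Confirm numerically:
  x=-3.227: |R|=0.85849 <1
  x=-1.398: |R|=0.18108 <1
  x=-1.366: |R|=0.18688 <1
  x=-3.710: |R|=1.36825 >1
  x=-3.627: |R|=1.27082 >1
Stable set (-3.3750, 0).

z∈(-3.3750,0).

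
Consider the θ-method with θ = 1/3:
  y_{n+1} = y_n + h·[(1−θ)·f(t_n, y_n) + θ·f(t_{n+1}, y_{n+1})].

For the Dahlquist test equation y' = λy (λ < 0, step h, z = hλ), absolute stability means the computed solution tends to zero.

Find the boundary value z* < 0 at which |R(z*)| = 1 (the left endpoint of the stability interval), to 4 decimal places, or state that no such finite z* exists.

Test eqn y'=λy, z=hλ:
  y_{n+1} = y_n + z·[2/3·y_n + 1/3·y_{n+1}] ⇒ (1 − 1/3z)y_{n+1} = (1 + 2/3z)y_n
  Hence R(z) = (1 + 2/3z)/(1 − 1/3z).

Need |R(x)|<1, x<0.
x=-0.8: |R|=0.3684
R=−1: 1+2/3x = −1+1/3x ⇒ -1/3x=2 ⇒ x=2/(-1/3)=-6.0000
Confirm numerically:
  x=-4.723: |R|=0.83465 <1
  x=-3.501: |R|=0.61560 <1
  x=-2.997: |R|=0.49925 <1
  x=-6.548: |R|=1.05739 >1
  x=-6.266: |R|=1.02871 >1
  x=-6.096: |R|=1.01055 >1
Interval (-6.0000, 0).

z* = -6.0000.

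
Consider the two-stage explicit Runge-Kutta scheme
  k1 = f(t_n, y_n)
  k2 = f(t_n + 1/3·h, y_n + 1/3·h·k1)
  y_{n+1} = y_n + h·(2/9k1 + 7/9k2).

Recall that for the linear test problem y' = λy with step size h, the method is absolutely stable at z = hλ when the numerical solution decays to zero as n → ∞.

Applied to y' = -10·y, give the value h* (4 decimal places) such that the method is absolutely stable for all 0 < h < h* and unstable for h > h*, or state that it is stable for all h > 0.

Set f=λy, z=hλ:
  k1=λy_n ⇒ h·k1=z·y_n;  k2=λ(1+1/3z)y_n ⇒ h·k2=z(1+1/3z)y_n
  y_{n+1}/y_n = 1 + 2/9z + 7/9z(1+1/3z) = 1 + z + 7/27z²
  R(z) = 1 + z + 7/27z².

Need |R(x)|<1, x<0.
x=-0.49: |R|=0.5722
R=1: x+7/27x²=0 ⇒ x=−27/7=-3.8571; min R=1−1/(4·7/27)=0.0357>−1
Confirm numerically:
  x=-2.626: |R|=0.16182 <1
  x=-2.290: |R|=0.06958 <1
  x=-2.240: |R|=0.06086 <1
  x=-4.080: |R|=1.23573 >1
  x=-3.974: |R|=1.12040 >1
So |R|<1 on (-3.8571, 0).

(-3.8571,0); λ=-10 ⇒ h* = (27/7)/10 = 0.3857.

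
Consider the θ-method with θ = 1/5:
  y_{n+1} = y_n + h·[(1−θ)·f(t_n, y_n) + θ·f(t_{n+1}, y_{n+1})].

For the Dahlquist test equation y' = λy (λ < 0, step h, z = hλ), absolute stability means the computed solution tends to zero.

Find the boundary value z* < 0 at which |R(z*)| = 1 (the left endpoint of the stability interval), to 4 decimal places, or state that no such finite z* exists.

z* = -3.3333.

On y'=λy, z=hλ:
  y_{n+1} = y_n + z·[4/5·y_n + 1/5·y_{n+1}] ⇒ (1 − 1/5z)y_{n+1} = (1 + 4/5z)y_n
  so R(z) = (1 + 4/5z)/(1 − 1/5z).

Need |R(x)|<1, x<0.
x=-0.97: |R|=0.1876
R=−1: 1+4/5x = −1+1/5x ⇒ -3/5x=2 ⇒ x=2/(-3/5)=-3.3333
Confirm numerically:
  x=-2.797: |R|=0.79364 <1
  x=-2.070: |R|=0.46393 <1
  x=-1.588: |R|=0.20522 <1
  x=-3.372: |R|=1.01386 >1
  x=-3.361: |R|=1.00993 >1
So |R|<1 on (-3.3333, 0).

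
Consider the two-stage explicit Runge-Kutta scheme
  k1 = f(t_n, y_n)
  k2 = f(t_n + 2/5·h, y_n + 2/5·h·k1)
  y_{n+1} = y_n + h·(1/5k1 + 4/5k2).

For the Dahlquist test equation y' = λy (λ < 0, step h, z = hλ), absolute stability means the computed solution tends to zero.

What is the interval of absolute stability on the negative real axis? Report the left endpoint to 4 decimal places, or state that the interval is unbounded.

z∈(-3.1250,0).

On y'=λy, z=hλ:
  k1=λy_n ⇒ h·k1=z·y_n;  k2=λ(1+2/5z)y_n ⇒ h·k2=z(1+2/5z)y_n
  y_{n+1}/y_n = 1 + 1/5z + 4/5z(1+2/5z) = 1 + z + 8/25z²
  Hence R(z) = 1 + z + 8/25z².

Solve |R(x)|<1 on ℝ⁻.
x=-1.18: |R|=0.2656
R=1: x+8/25x²=0 ⇒ x=−25/8=-3.1250; min R=1−1/(4·8/25)=0.2188>−1
Confirm numerically:
  x=-3.073: |R|=0.94887 <1
  x=-2.545: |R|=0.52765 <1
  x=-2.218: |R|=0.35625 <1
  x=-1.379: |R|=0.22953 <1
  x=-3.442: |R|=1.34916 >1
  x=-3.319: |R|=1.20604 >1
  x=-3.249: |R|=1.12892 >1
Interval (-3.1250, 0).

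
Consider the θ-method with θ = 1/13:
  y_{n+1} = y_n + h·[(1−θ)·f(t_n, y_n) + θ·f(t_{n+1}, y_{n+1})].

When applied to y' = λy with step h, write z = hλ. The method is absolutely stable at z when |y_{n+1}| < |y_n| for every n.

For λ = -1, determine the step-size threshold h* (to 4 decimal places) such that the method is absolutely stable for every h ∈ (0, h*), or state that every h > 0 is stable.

With y'=λy (z=hλ):
  y_{n+1} = y_n + z·[12/13·y_n + 1/13·y_{n+1}] ⇒ (1 − 1/13z)y_{n+1} = (1 + 12/13z)y_n
  ⇒ R(z) = (1 + 12/13z)/(1 − 1/13z).

Boundary: |R(x)|=1, x<0.
x=-1.34: |R|=0.2148
R=−1: 1+12/13x = −1+1/13x ⇒ -11/13x=2 ⇒ x=2/(-11/13)=-2.3636
Confirm numerically:
  x=-1.770: |R|=0.55789 <1
  x=-0.979: |R|=0.08956 <1
  x=-0.974: |R|=0.09389 <1
  x=-2.947: |R|=1.40240 >1
  x=-2.889: |R|=1.36371 >1
Stable set (-2.3636, 0).

(-2.3636,0); λ=-1 ⇒ h* = (26/11)/1 = 2.3636.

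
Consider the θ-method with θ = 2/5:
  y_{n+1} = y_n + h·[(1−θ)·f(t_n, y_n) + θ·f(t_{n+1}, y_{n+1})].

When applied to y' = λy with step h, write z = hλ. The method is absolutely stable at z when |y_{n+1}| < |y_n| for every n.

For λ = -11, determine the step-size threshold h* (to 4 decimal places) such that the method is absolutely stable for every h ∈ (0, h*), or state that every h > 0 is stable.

On y'=λy, z=hλ:
  y_{n+1} = y_n + z·[3/5·y_n + 2/5·y_{n+1}] ⇒ (1 − 2/5z)y_{n+1} = (1 + 3/5z)y_n
  R(z) = (1 + 3/5z)/(1 − 2/5z).

Need |R(x)|<1, x<0.
x=-1.13: |R|=0.2218
R=−1: 1+3/5x = −1+2/5x ⇒ -1/5x=2 ⇒ x=2/(-1/5)=-10.0000
Confirm numerically:
  x=-9.966: |R|=0.99864 <1
  x=-8.718: |R|=0.94286 <1
  x=-7.688: |R|=0.88653 <1
  x=-10.293: |R|=1.01145 >1
  x=-10.179: |R|=1.00706 >1
So |R|<1 on (-10.0000, 0).

(-10.0000,0); λ=-11 ⇒ h* = (10)/11 = 0.9091.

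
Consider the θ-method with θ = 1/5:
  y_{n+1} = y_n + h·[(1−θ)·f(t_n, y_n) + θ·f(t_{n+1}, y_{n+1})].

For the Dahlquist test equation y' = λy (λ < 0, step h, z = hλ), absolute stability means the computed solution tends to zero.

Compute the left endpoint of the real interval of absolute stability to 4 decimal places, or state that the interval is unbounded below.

Test eqn y'=λy, z=hλ:
  y_{n+1} = y_n + z·[4/5·y_n + 1/5·y_{n+1}] ⇒ (1 − 1/5z)y_{n+1} = (1 + 4/5z)y_n
  R(z) = (1 + 4/5z)/(1 − 1/5z).

Boundary: |R(x)|=1, x<0.
x=-1.55: |R|=0.1832
R=−1: 1+4/5x = −1+1/5x ⇒ -3/5x=2 ⇒ x=2/(-3/5)=-3.3333
Confirm numerically:
  x=-3.191: |R|=0.94787 <1
  x=-2.684: |R|=0.74649 <1
  x=-2.680: |R|=0.74479 <1
  x=-1.636: |R|=0.23267 <1
  x=-3.544: |R|=1.07397 >1
  x=-3.492: |R|=1.05605 >1
  x=-3.439: |R|=1.03756 >1
Stable set (-3.3333, 0).

z* = -3.3333.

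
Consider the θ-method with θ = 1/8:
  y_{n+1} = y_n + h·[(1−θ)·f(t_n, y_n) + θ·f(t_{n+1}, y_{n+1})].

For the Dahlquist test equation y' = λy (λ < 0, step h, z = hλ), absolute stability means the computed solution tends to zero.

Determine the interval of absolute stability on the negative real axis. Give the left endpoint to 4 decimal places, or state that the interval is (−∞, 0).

Test eqn y'=λy, z=hλ:
  y_{n+1} = y_n + z·[7/8·y_n + 1/8·y_{n+1}] ⇒ (1 − 1/8z)y_{n+1} = (1 + 7/8z)y_n
  so R(z) = (1 + 7/8z)/(1 − 1/8z).

Find x<0 with |R(x)|<1.
x=-1.6: |R|=0.3333
R=−1: 1+7/8x = −1+1/8x ⇒ -3/4x=2 ⇒ x=2/(-3/4)=-2.6667
Confirm numerically:
  x=-2.176: |R|=0.71069 <1
  x=-2.133: |R|=0.68400 <1
  x=-1.290: |R|=0.11087 <1
  x=-3.138: |R|=1.25391 >1
  x=-2.953: |R|=1.15685 >1
  x=-2.713: |R|=1.02595 >1
So |R|<1 on (-2.6667, 0).

z∈(-2.6667,0).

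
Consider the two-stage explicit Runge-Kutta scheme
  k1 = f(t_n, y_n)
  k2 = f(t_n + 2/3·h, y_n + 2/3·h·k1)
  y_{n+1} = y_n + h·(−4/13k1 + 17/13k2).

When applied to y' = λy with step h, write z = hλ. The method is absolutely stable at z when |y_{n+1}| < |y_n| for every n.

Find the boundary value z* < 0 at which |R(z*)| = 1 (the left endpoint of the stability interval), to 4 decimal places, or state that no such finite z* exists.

left endpoint -1.1471.

Test eqn y'=λy, z=hλ:
  k1=λy_n ⇒ h·k1=z·y_n;  k2=λ(1+2/3z)y_n ⇒ h·k2=z(1+2/3z)y_n
  y_{n+1}/y_n = 1 − 4/13z + 17/13z(1+2/3z) = 1 + z + 34/39z²
  R(z) = 1 + z + 34/39z².

Solve |R(x)|<1 on ℝ⁻.
x=-1.44: |R|=1.3678
R=1: x+34/39x²=0 ⇒ x=−39/34=-1.1471; min R=1−1/(4·34/39)=0.7132>−1
Confirm numerically:
  x=-1.096: |R|=0.95121 <1
  x=-0.583: |R|=0.71331 <1
  x=-0.538: |R|=0.71434 <1
  x=-1.462: |R|=1.40141 >1
  x=-1.427: |R|=1.34826 >1
  x=-1.267: |R|=1.13248 >1
So |R|<1 on (-1.1471, 0).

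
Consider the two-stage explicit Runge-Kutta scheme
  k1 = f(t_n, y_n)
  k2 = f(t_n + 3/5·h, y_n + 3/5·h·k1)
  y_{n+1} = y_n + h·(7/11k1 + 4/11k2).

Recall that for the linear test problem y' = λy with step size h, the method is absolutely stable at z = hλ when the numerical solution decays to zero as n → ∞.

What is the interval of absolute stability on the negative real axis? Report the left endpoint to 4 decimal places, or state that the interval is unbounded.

z∈(-4.5833,0).

With y'=λy (z=hλ):
  k1=λy_n ⇒ h·k1=z·y_n;  k2=λ(1+3/5z)y_n ⇒ h·k2=z(1+3/5z)y_n
  y_{n+1}/y_n = 1 + 7/11z + 4/11z(1+3/5z) = 1 + z + 12/55z²
  Hence R(z) = 1 + z + 12/55z².

Solve |R(x)|<1 on ℝ⁻.
x=-1.37: |R|=0.0395
R=1: x+12/55x²=0 ⇒ x=−55/12=-4.5833; min R=1−1/(4·12/55)=-0.1458>−1
Confirm numerically:
  x=-3.938: |R|=0.44553 <1
  x=-3.671: |R|=0.26927 <1
  x=-2.389: |R|=0.14377 <1
  x=-1.944: |R|=0.11946 <1
  x=-5.161: |R|=1.65047 >1
  x=-5.076: |R|=1.54562 >1
  x=-4.907: |R|=1.34652 >1
Interval (-4.5833, 0).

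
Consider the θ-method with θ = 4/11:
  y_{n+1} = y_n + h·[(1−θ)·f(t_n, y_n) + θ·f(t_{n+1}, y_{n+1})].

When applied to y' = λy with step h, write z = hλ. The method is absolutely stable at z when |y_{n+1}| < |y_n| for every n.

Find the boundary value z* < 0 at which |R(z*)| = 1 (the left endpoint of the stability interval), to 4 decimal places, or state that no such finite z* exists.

On y'=λy, z=hλ:
  y_{n+1} = y_n + z·[7/11·y_n + 4/11·y_{n+1}] ⇒ (1 − 4/11z)y_{n+1} = (1 + 7/11z)y_n
  so R(z) = (1 + 7/11z)/(1 − 4/11z).

Boundary: |R(x)|=1, x<0.
x=-0.93: |R|=0.3050
R=−1: 1+7/11x = −1+4/11x ⇒ -3/11x=2 ⇒ x=2/(-3/11)=-7.3333
Confirm numerically:
  x=-6.128: |R|=0.89818 <1
  x=-5.239: |R|=0.80339 <1
  x=-4.170: |R|=0.65715 <1
  x=-3.779: |R|=0.59171 <1
  x=-7.669: |R|=1.02416 >1
  x=-7.658: |R|=1.02340 >1
So |R|<1 on (-7.3333, 0).

left endpoint -7.3333.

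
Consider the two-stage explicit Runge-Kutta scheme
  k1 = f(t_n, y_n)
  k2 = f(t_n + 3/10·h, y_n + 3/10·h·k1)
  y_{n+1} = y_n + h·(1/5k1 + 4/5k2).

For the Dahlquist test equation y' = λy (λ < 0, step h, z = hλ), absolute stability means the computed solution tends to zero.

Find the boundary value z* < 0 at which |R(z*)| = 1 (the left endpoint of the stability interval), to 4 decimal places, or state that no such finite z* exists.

z* = -4.1667.

On y'=λy, z=hλ:
  k1=λy_n ⇒ h·k1=z·y_n;  k2=λ(1+3/10z)y_n ⇒ h·k2=z(1+3/10z)y_n
  y_{n+1}/y_n = 1 + 1/5z + 4/5z(1+3/10z) = 1 + z + 6/25z²
  ⇒ R(z) = 1 + z + 6/25z².

Find x<0 with |R(x)|<1.
x=-0.94: |R|=0.2721
R=1: x+6/25x²=0 ⇒ x=−25/6=-4.1667; min R=1−1/(4·6/25)=-0.0417>−1
Confirm numerically:
  x=-2.427: |R|=0.01332 <1
  x=-2.340: |R|=0.02586 <1
  x=-2.255: |R|=0.03459 <1
  x=-4.453: |R|=1.30601 >1
  x=-4.226: |R|=1.06018 >1
So |R|<1 on (-4.1667, 0).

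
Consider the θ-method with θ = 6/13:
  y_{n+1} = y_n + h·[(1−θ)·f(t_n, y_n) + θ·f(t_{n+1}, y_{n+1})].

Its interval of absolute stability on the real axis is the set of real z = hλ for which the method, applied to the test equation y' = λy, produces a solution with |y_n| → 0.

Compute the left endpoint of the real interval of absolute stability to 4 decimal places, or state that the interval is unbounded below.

Set f=λy, z=hλ:
  y_{n+1} = y_n + z·[7/13·y_n + 6/13·y_{n+1}] ⇒ (1 − 6/13z)y_{n+1} = (1 + 7/13z)y_n
  ⇒ R(z) = (1 + 7/13z)/(1 − 6/13z).

Need |R(x)|<1, x<0.
x=-1.04: |R|=0.2973
R=−1: 1+7/13x = −1+6/13x ⇒ -1/13x=2 ⇒ x=2/(-1/13)=-26.0000
Confirm numerically:
  x=-25.381: |R|=0.99625 <1
  x=-23.233: |R|=0.98184 <1
  x=-20.931: |R|=0.96342 <1
  x=-11.824: |R|=0.83113 <1
  x=-26.374: |R|=1.00218 >1
  x=-26.269: |R|=1.00158 >1
  x=-26.163: |R|=1.00096 >1
Stable set (-26.0000, 0).

z* = -26.0000.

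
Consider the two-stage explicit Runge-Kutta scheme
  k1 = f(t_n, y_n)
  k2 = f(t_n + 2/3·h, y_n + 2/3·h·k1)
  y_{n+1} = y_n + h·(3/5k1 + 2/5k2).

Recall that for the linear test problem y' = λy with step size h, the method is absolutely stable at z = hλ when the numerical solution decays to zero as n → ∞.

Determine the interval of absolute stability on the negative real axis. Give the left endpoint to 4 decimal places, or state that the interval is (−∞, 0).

(-3.7500, 0).

On y'=λy, z=hλ:
  k1=λy_n ⇒ h·k1=z·y_n;  k2=λ(1+2/3z)y_n ⇒ h·k2=z(1+2/3z)y_n
  y_{n+1}/y_n = 1 + 3/5z + 2/5z(1+2/3z) = 1 + z + 4/15z²
  ⇒ R(z) = 1 + z + 4/15z².

Solve |R(x)|<1 on ℝ⁻.
x=-1.49: |R|=0.1020
R=1: x+4/15x²=0 ⇒ x=−15/4=-3.7500; min R=1−1/(4·4/15)=0.0625>−1
Confirm numerically:
  x=-3.667: |R|=0.91884 <1
  x=-3.116: |R|=0.47319 <1
  x=-1.930: |R|=0.06331 <1
  x=-1.749: |R|=0.06673 <1
  x=-4.250: |R|=1.56667 >1
  x=-4.157: |R|=1.45117 >1
So |R|<1 on (-3.7500, 0).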